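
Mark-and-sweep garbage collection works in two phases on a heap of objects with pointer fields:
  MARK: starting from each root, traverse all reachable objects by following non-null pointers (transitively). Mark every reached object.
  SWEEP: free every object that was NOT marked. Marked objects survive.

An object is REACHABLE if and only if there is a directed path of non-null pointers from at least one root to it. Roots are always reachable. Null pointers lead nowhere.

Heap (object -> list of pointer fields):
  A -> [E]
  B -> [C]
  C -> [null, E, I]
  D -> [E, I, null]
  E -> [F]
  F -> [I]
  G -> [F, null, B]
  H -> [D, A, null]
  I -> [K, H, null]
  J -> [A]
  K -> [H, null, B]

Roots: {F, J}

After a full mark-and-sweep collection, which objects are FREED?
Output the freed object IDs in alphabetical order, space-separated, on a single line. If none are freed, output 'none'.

Answer: G

Derivation:
Roots: F J
Mark F: refs=I, marked=F
Mark J: refs=A, marked=F J
Mark I: refs=K H null, marked=F I J
Mark A: refs=E, marked=A F I J
Mark K: refs=H null B, marked=A F I J K
Mark H: refs=D A null, marked=A F H I J K
Mark E: refs=F, marked=A E F H I J K
Mark B: refs=C, marked=A B E F H I J K
Mark D: refs=E I null, marked=A B D E F H I J K
Mark C: refs=null E I, marked=A B C D E F H I J K
Unmarked (collected): G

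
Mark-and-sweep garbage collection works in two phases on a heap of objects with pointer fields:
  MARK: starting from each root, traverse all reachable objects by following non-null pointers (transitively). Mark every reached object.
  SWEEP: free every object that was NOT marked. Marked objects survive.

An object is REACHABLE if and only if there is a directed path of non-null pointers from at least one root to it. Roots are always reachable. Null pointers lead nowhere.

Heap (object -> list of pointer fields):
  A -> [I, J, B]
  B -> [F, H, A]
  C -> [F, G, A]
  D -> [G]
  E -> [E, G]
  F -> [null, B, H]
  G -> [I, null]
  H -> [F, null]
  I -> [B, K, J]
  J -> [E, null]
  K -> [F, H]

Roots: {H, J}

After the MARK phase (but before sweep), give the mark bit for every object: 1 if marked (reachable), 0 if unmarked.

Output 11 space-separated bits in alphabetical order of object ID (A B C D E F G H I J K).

Roots: H J
Mark H: refs=F null, marked=H
Mark J: refs=E null, marked=H J
Mark F: refs=null B H, marked=F H J
Mark E: refs=E G, marked=E F H J
Mark B: refs=F H A, marked=B E F H J
Mark G: refs=I null, marked=B E F G H J
Mark A: refs=I J B, marked=A B E F G H J
Mark I: refs=B K J, marked=A B E F G H I J
Mark K: refs=F H, marked=A B E F G H I J K
Unmarked (collected): C D

Answer: 1 1 0 0 1 1 1 1 1 1 1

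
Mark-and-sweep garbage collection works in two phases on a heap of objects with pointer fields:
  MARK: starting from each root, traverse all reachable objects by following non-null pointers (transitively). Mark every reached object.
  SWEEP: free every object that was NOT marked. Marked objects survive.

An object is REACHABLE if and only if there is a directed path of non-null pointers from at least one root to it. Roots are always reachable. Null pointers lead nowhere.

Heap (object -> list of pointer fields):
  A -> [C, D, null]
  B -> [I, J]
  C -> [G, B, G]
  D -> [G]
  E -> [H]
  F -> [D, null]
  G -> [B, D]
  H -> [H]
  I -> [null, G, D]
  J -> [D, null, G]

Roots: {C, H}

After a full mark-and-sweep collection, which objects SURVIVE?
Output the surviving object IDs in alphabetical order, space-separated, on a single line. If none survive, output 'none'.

Answer: B C D G H I J

Derivation:
Roots: C H
Mark C: refs=G B G, marked=C
Mark H: refs=H, marked=C H
Mark G: refs=B D, marked=C G H
Mark B: refs=I J, marked=B C G H
Mark D: refs=G, marked=B C D G H
Mark I: refs=null G D, marked=B C D G H I
Mark J: refs=D null G, marked=B C D G H I J
Unmarked (collected): A E F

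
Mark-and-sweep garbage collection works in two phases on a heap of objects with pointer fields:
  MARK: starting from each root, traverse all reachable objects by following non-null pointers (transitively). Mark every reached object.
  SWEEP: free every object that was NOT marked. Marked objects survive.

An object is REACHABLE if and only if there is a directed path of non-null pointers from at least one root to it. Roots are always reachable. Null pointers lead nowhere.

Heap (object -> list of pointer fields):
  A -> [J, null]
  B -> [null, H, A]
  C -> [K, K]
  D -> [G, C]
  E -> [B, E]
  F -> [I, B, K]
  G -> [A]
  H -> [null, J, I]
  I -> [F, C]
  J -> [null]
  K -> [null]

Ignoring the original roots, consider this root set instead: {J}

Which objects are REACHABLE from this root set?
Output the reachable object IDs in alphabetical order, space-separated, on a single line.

Answer: J

Derivation:
Roots: J
Mark J: refs=null, marked=J
Unmarked (collected): A B C D E F G H I K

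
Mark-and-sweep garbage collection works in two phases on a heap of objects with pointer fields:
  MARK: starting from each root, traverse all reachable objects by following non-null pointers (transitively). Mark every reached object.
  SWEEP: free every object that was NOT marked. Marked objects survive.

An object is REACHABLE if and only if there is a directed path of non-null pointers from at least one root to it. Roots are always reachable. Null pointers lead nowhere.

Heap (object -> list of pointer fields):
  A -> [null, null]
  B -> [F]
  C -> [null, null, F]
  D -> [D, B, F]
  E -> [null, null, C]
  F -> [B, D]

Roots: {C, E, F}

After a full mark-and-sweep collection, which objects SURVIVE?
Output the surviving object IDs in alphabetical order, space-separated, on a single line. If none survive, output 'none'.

Answer: B C D E F

Derivation:
Roots: C E F
Mark C: refs=null null F, marked=C
Mark E: refs=null null C, marked=C E
Mark F: refs=B D, marked=C E F
Mark B: refs=F, marked=B C E F
Mark D: refs=D B F, marked=B C D E F
Unmarked (collected): A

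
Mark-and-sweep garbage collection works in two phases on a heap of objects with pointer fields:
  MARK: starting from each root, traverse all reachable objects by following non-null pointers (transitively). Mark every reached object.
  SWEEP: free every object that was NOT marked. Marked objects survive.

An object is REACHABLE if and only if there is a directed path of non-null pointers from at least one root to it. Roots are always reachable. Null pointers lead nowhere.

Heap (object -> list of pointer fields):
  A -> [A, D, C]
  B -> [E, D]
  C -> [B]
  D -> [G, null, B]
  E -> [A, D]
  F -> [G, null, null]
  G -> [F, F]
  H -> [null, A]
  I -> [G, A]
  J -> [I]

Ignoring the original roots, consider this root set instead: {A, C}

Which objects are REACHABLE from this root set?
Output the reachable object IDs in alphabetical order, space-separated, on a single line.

Answer: A B C D E F G

Derivation:
Roots: A C
Mark A: refs=A D C, marked=A
Mark C: refs=B, marked=A C
Mark D: refs=G null B, marked=A C D
Mark B: refs=E D, marked=A B C D
Mark G: refs=F F, marked=A B C D G
Mark E: refs=A D, marked=A B C D E G
Mark F: refs=G null null, marked=A B C D E F G
Unmarked (collected): H I J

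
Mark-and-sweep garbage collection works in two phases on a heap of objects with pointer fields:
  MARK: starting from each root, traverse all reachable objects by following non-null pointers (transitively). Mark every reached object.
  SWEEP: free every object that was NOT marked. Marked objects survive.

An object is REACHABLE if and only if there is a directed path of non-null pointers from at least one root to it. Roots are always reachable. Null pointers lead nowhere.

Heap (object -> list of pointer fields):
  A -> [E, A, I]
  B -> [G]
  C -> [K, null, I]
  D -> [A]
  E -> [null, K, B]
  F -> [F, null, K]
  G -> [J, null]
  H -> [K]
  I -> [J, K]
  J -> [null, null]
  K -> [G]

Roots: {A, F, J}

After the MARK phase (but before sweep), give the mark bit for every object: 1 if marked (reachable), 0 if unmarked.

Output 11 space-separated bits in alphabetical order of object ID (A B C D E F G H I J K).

Answer: 1 1 0 0 1 1 1 0 1 1 1

Derivation:
Roots: A F J
Mark A: refs=E A I, marked=A
Mark F: refs=F null K, marked=A F
Mark J: refs=null null, marked=A F J
Mark E: refs=null K B, marked=A E F J
Mark I: refs=J K, marked=A E F I J
Mark K: refs=G, marked=A E F I J K
Mark B: refs=G, marked=A B E F I J K
Mark G: refs=J null, marked=A B E F G I J K
Unmarked (collected): C D H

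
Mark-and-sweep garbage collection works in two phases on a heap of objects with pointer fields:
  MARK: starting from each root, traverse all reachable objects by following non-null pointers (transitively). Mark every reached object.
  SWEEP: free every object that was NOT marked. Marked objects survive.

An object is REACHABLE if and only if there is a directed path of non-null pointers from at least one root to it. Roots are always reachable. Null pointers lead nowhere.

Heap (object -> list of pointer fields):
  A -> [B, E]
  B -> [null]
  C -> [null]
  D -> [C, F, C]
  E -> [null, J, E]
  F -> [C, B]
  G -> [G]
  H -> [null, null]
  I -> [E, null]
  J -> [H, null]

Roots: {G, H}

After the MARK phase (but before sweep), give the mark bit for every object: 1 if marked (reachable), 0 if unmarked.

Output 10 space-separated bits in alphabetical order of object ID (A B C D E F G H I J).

Answer: 0 0 0 0 0 0 1 1 0 0

Derivation:
Roots: G H
Mark G: refs=G, marked=G
Mark H: refs=null null, marked=G H
Unmarked (collected): A B C D E F I J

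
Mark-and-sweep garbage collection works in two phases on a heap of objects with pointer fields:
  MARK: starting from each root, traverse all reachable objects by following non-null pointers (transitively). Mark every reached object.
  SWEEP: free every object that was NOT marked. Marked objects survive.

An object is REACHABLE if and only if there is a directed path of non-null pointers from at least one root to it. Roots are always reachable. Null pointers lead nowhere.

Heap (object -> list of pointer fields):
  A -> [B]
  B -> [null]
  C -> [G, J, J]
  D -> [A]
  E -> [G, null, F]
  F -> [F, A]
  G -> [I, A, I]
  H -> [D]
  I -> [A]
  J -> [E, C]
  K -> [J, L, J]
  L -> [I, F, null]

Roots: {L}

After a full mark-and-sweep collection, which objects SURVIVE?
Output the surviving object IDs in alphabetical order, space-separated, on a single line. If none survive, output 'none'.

Roots: L
Mark L: refs=I F null, marked=L
Mark I: refs=A, marked=I L
Mark F: refs=F A, marked=F I L
Mark A: refs=B, marked=A F I L
Mark B: refs=null, marked=A B F I L
Unmarked (collected): C D E G H J K

Answer: A B F I L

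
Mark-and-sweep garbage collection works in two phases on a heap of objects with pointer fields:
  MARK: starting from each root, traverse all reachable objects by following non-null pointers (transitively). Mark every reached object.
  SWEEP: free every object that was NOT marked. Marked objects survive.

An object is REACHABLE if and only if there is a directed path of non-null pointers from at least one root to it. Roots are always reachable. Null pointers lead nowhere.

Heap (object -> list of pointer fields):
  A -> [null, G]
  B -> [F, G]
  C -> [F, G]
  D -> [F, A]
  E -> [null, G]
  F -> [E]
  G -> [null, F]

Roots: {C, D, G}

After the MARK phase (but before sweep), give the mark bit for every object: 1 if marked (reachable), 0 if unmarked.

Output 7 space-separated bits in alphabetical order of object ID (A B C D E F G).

Roots: C D G
Mark C: refs=F G, marked=C
Mark D: refs=F A, marked=C D
Mark G: refs=null F, marked=C D G
Mark F: refs=E, marked=C D F G
Mark A: refs=null G, marked=A C D F G
Mark E: refs=null G, marked=A C D E F G
Unmarked (collected): B

Answer: 1 0 1 1 1 1 1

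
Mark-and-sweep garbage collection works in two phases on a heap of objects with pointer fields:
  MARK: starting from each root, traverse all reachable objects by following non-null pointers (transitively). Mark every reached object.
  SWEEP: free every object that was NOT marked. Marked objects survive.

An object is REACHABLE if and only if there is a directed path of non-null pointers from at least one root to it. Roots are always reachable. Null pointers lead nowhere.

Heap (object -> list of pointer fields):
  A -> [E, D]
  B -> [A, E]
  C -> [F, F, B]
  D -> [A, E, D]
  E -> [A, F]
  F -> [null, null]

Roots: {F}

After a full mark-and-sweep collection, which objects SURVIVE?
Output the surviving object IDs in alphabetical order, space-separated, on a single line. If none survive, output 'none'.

Answer: F

Derivation:
Roots: F
Mark F: refs=null null, marked=F
Unmarked (collected): A B C D E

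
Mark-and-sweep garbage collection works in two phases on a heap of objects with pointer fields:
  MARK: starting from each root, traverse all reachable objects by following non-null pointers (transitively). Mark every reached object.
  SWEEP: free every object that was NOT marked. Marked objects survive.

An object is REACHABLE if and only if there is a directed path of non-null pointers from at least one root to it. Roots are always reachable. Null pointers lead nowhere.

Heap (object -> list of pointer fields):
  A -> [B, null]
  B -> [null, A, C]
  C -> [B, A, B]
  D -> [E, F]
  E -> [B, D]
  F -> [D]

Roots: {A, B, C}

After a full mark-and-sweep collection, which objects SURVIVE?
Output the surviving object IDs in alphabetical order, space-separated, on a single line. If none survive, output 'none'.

Roots: A B C
Mark A: refs=B null, marked=A
Mark B: refs=null A C, marked=A B
Mark C: refs=B A B, marked=A B C
Unmarked (collected): D E F

Answer: A B C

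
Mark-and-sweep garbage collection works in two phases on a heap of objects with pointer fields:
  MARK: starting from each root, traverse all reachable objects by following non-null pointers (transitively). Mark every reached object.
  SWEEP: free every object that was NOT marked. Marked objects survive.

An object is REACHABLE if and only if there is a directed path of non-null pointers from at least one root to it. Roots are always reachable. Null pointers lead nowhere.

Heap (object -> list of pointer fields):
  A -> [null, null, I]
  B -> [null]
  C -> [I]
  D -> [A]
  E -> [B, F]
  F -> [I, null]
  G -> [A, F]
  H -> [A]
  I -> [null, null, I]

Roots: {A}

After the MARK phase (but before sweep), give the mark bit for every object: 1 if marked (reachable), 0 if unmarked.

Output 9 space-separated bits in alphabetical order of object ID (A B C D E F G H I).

Roots: A
Mark A: refs=null null I, marked=A
Mark I: refs=null null I, marked=A I
Unmarked (collected): B C D E F G H

Answer: 1 0 0 0 0 0 0 0 1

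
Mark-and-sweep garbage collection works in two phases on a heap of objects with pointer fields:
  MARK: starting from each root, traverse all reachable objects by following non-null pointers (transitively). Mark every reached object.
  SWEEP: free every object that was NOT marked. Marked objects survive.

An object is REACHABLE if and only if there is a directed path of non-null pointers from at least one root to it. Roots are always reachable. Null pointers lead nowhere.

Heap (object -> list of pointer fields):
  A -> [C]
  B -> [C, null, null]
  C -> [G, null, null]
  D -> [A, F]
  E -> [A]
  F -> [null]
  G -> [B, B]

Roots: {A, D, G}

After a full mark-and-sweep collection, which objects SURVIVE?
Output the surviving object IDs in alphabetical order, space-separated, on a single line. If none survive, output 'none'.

Answer: A B C D F G

Derivation:
Roots: A D G
Mark A: refs=C, marked=A
Mark D: refs=A F, marked=A D
Mark G: refs=B B, marked=A D G
Mark C: refs=G null null, marked=A C D G
Mark F: refs=null, marked=A C D F G
Mark B: refs=C null null, marked=A B C D F G
Unmarked (collected): E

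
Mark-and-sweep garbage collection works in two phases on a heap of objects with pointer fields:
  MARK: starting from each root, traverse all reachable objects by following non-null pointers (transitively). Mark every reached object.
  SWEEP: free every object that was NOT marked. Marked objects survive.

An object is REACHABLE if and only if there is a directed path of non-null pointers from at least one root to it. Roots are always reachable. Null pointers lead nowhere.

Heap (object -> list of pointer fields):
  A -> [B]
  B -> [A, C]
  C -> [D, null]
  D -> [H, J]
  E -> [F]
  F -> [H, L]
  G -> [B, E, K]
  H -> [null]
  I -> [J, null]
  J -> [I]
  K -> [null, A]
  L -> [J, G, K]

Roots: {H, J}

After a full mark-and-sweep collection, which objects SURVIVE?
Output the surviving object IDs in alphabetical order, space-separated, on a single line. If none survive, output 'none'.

Roots: H J
Mark H: refs=null, marked=H
Mark J: refs=I, marked=H J
Mark I: refs=J null, marked=H I J
Unmarked (collected): A B C D E F G K L

Answer: H I J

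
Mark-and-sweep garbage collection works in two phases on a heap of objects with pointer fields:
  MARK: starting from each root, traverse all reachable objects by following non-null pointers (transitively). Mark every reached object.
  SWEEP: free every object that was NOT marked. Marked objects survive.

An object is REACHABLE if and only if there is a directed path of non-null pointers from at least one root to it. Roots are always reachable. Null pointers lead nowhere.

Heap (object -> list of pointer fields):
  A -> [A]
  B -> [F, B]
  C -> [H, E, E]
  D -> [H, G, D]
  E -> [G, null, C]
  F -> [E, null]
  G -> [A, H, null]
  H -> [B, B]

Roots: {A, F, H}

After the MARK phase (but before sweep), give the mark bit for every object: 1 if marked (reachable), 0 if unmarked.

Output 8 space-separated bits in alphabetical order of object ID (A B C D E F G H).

Roots: A F H
Mark A: refs=A, marked=A
Mark F: refs=E null, marked=A F
Mark H: refs=B B, marked=A F H
Mark E: refs=G null C, marked=A E F H
Mark B: refs=F B, marked=A B E F H
Mark G: refs=A H null, marked=A B E F G H
Mark C: refs=H E E, marked=A B C E F G H
Unmarked (collected): D

Answer: 1 1 1 0 1 1 1 1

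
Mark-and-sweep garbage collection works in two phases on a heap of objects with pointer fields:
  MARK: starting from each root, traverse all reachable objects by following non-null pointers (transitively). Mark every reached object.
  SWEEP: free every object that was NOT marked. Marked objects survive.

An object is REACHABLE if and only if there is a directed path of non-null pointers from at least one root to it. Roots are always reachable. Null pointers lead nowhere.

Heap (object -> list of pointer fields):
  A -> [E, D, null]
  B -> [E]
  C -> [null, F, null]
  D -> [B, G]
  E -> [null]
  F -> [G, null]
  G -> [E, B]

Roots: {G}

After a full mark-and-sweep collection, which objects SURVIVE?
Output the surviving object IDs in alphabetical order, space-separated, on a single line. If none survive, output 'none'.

Answer: B E G

Derivation:
Roots: G
Mark G: refs=E B, marked=G
Mark E: refs=null, marked=E G
Mark B: refs=E, marked=B E G
Unmarked (collected): A C D F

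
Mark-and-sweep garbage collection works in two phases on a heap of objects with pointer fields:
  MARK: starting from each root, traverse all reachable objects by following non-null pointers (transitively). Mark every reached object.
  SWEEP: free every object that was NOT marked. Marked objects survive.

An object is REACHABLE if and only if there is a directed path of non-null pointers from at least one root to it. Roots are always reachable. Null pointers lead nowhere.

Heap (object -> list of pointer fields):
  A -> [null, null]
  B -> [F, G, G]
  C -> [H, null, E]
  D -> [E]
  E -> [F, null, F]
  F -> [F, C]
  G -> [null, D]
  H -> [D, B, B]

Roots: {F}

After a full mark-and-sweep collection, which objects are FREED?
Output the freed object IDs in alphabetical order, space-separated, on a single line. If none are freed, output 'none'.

Answer: A

Derivation:
Roots: F
Mark F: refs=F C, marked=F
Mark C: refs=H null E, marked=C F
Mark H: refs=D B B, marked=C F H
Mark E: refs=F null F, marked=C E F H
Mark D: refs=E, marked=C D E F H
Mark B: refs=F G G, marked=B C D E F H
Mark G: refs=null D, marked=B C D E F G H
Unmarked (collected): A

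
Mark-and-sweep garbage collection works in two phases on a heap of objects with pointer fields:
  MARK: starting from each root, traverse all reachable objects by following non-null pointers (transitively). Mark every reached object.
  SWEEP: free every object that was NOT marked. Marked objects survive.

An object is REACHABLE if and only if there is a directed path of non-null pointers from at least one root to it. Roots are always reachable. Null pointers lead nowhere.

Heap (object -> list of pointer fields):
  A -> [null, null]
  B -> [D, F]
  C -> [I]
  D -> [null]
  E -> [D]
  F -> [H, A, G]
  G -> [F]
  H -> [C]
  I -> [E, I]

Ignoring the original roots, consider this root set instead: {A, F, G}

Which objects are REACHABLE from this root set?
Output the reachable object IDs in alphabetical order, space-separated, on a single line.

Answer: A C D E F G H I

Derivation:
Roots: A F G
Mark A: refs=null null, marked=A
Mark F: refs=H A G, marked=A F
Mark G: refs=F, marked=A F G
Mark H: refs=C, marked=A F G H
Mark C: refs=I, marked=A C F G H
Mark I: refs=E I, marked=A C F G H I
Mark E: refs=D, marked=A C E F G H I
Mark D: refs=null, marked=A C D E F G H I
Unmarked (collected): B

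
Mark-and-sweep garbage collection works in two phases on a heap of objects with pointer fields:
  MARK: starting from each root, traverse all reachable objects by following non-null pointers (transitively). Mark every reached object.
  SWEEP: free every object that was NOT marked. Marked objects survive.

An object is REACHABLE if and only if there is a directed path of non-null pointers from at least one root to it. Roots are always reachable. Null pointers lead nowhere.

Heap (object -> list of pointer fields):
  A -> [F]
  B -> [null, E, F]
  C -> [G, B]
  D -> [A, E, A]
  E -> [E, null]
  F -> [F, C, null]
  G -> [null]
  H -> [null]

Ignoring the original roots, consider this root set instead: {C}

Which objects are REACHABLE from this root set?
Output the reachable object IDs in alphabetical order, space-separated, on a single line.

Answer: B C E F G

Derivation:
Roots: C
Mark C: refs=G B, marked=C
Mark G: refs=null, marked=C G
Mark B: refs=null E F, marked=B C G
Mark E: refs=E null, marked=B C E G
Mark F: refs=F C null, marked=B C E F G
Unmarked (collected): A D H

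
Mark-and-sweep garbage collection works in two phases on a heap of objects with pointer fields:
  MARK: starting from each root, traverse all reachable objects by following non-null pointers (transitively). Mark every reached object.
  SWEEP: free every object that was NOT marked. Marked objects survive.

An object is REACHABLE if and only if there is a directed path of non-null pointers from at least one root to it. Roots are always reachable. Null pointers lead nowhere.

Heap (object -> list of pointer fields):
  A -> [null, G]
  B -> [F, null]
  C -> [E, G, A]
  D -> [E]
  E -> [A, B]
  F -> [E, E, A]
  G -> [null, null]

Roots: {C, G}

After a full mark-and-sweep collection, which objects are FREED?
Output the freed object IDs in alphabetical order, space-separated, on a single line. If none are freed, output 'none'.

Answer: D

Derivation:
Roots: C G
Mark C: refs=E G A, marked=C
Mark G: refs=null null, marked=C G
Mark E: refs=A B, marked=C E G
Mark A: refs=null G, marked=A C E G
Mark B: refs=F null, marked=A B C E G
Mark F: refs=E E A, marked=A B C E F G
Unmarked (collected): D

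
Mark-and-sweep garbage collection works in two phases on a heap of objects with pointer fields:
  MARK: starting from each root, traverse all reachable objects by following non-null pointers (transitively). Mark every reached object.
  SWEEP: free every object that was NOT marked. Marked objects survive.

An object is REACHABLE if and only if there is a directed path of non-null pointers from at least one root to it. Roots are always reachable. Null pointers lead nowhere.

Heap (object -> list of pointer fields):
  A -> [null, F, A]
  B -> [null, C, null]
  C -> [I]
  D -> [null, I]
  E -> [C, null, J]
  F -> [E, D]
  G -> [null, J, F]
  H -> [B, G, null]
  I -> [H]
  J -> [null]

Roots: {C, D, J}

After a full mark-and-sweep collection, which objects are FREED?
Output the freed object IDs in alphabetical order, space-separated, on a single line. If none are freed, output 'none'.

Roots: C D J
Mark C: refs=I, marked=C
Mark D: refs=null I, marked=C D
Mark J: refs=null, marked=C D J
Mark I: refs=H, marked=C D I J
Mark H: refs=B G null, marked=C D H I J
Mark B: refs=null C null, marked=B C D H I J
Mark G: refs=null J F, marked=B C D G H I J
Mark F: refs=E D, marked=B C D F G H I J
Mark E: refs=C null J, marked=B C D E F G H I J
Unmarked (collected): A

Answer: A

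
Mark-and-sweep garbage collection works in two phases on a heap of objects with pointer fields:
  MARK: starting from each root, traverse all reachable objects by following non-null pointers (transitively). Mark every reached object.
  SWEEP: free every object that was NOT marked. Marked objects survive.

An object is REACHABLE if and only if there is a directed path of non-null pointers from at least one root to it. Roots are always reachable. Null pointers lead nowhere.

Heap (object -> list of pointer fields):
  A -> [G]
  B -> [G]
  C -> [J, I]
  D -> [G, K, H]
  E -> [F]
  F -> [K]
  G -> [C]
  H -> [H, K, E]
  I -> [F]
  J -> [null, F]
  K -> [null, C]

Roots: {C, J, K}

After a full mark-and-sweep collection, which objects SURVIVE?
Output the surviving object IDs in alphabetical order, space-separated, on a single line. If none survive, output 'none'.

Answer: C F I J K

Derivation:
Roots: C J K
Mark C: refs=J I, marked=C
Mark J: refs=null F, marked=C J
Mark K: refs=null C, marked=C J K
Mark I: refs=F, marked=C I J K
Mark F: refs=K, marked=C F I J K
Unmarked (collected): A B D E G H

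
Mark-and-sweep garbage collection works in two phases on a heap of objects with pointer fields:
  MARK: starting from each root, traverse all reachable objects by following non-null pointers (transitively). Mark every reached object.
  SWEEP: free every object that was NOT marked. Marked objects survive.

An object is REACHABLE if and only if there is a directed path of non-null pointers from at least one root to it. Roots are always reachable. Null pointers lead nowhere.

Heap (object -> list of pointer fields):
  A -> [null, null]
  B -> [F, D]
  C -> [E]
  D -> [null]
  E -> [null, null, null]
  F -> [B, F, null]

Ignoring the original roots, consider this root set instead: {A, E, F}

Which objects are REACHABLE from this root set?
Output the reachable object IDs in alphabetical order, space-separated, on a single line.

Answer: A B D E F

Derivation:
Roots: A E F
Mark A: refs=null null, marked=A
Mark E: refs=null null null, marked=A E
Mark F: refs=B F null, marked=A E F
Mark B: refs=F D, marked=A B E F
Mark D: refs=null, marked=A B D E F
Unmarked (collected): C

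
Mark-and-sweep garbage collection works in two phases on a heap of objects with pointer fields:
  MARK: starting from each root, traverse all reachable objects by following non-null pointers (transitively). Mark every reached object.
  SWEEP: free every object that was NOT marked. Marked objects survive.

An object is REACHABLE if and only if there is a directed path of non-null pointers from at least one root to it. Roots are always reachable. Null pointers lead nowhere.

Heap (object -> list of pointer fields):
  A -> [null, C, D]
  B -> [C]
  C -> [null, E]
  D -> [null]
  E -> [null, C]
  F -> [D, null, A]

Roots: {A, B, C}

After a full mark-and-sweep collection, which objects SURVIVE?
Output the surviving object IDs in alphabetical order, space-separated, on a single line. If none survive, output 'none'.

Answer: A B C D E

Derivation:
Roots: A B C
Mark A: refs=null C D, marked=A
Mark B: refs=C, marked=A B
Mark C: refs=null E, marked=A B C
Mark D: refs=null, marked=A B C D
Mark E: refs=null C, marked=A B C D E
Unmarked (collected): F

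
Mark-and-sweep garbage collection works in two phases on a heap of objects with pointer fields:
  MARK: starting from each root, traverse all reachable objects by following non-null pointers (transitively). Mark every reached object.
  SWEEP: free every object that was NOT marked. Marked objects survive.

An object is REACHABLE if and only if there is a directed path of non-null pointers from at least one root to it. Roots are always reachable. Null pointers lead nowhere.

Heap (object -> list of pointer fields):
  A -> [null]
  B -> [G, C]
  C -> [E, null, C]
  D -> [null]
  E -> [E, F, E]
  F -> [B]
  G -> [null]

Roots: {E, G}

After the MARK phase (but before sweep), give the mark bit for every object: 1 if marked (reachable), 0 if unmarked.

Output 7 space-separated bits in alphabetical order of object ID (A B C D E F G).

Roots: E G
Mark E: refs=E F E, marked=E
Mark G: refs=null, marked=E G
Mark F: refs=B, marked=E F G
Mark B: refs=G C, marked=B E F G
Mark C: refs=E null C, marked=B C E F G
Unmarked (collected): A D

Answer: 0 1 1 0 1 1 1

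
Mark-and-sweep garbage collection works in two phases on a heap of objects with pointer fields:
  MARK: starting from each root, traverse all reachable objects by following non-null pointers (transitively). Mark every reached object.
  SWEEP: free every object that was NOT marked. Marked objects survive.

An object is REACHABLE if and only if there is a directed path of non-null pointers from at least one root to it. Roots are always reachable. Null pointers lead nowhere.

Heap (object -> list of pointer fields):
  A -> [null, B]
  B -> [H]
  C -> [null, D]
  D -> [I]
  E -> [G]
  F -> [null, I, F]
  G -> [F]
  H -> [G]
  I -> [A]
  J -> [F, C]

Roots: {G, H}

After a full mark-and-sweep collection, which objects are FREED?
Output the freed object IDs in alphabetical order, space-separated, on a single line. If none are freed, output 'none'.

Answer: C D E J

Derivation:
Roots: G H
Mark G: refs=F, marked=G
Mark H: refs=G, marked=G H
Mark F: refs=null I F, marked=F G H
Mark I: refs=A, marked=F G H I
Mark A: refs=null B, marked=A F G H I
Mark B: refs=H, marked=A B F G H I
Unmarked (collected): C D E J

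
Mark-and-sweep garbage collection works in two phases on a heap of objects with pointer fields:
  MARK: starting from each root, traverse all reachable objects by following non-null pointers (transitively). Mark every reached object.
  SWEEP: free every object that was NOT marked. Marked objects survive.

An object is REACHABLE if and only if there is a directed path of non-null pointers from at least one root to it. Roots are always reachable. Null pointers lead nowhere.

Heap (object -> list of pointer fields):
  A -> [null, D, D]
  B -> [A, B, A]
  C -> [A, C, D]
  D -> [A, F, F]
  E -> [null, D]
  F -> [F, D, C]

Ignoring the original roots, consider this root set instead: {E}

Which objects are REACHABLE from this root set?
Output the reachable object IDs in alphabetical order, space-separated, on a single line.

Answer: A C D E F

Derivation:
Roots: E
Mark E: refs=null D, marked=E
Mark D: refs=A F F, marked=D E
Mark A: refs=null D D, marked=A D E
Mark F: refs=F D C, marked=A D E F
Mark C: refs=A C D, marked=A C D E F
Unmarked (collected): B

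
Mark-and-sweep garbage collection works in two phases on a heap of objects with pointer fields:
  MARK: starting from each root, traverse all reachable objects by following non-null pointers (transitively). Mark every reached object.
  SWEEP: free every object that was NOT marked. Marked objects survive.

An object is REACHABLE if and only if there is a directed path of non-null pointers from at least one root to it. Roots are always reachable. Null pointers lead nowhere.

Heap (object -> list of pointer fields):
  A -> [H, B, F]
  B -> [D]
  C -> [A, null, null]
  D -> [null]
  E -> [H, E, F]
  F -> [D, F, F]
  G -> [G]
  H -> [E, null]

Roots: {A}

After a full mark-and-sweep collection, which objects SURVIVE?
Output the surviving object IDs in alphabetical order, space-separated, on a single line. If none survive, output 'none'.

Roots: A
Mark A: refs=H B F, marked=A
Mark H: refs=E null, marked=A H
Mark B: refs=D, marked=A B H
Mark F: refs=D F F, marked=A B F H
Mark E: refs=H E F, marked=A B E F H
Mark D: refs=null, marked=A B D E F H
Unmarked (collected): C G

Answer: A B D E F H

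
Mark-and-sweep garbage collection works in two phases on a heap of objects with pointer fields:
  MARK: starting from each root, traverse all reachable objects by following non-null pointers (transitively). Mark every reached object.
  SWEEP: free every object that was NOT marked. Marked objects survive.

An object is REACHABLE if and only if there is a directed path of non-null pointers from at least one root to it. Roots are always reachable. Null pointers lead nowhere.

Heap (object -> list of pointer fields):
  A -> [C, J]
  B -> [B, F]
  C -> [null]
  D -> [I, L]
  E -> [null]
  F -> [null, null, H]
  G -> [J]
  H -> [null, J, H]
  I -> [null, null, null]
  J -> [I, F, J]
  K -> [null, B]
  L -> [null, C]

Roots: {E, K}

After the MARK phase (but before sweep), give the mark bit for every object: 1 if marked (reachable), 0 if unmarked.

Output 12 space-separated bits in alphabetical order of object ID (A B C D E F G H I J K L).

Roots: E K
Mark E: refs=null, marked=E
Mark K: refs=null B, marked=E K
Mark B: refs=B F, marked=B E K
Mark F: refs=null null H, marked=B E F K
Mark H: refs=null J H, marked=B E F H K
Mark J: refs=I F J, marked=B E F H J K
Mark I: refs=null null null, marked=B E F H I J K
Unmarked (collected): A C D G L

Answer: 0 1 0 0 1 1 0 1 1 1 1 0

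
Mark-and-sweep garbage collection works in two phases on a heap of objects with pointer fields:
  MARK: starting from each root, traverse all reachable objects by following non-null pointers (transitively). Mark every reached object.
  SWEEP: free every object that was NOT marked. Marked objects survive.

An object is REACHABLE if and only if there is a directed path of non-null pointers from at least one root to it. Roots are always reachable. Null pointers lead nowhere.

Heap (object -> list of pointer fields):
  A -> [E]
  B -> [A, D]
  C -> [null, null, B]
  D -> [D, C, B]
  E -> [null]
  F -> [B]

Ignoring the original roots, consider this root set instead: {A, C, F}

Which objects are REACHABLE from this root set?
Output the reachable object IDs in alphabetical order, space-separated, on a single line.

Roots: A C F
Mark A: refs=E, marked=A
Mark C: refs=null null B, marked=A C
Mark F: refs=B, marked=A C F
Mark E: refs=null, marked=A C E F
Mark B: refs=A D, marked=A B C E F
Mark D: refs=D C B, marked=A B C D E F
Unmarked (collected): (none)

Answer: A B C D E F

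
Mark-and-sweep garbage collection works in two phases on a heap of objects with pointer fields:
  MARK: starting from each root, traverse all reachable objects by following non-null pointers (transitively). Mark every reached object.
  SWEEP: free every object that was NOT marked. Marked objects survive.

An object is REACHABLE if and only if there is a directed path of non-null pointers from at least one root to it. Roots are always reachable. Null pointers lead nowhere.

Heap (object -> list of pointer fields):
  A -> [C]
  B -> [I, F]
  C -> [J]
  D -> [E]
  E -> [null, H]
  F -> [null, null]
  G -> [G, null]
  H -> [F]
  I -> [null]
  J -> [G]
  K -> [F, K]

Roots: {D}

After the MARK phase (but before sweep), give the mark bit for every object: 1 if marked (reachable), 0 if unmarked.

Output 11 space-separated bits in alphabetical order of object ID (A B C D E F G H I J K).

Answer: 0 0 0 1 1 1 0 1 0 0 0

Derivation:
Roots: D
Mark D: refs=E, marked=D
Mark E: refs=null H, marked=D E
Mark H: refs=F, marked=D E H
Mark F: refs=null null, marked=D E F H
Unmarked (collected): A B C G I J K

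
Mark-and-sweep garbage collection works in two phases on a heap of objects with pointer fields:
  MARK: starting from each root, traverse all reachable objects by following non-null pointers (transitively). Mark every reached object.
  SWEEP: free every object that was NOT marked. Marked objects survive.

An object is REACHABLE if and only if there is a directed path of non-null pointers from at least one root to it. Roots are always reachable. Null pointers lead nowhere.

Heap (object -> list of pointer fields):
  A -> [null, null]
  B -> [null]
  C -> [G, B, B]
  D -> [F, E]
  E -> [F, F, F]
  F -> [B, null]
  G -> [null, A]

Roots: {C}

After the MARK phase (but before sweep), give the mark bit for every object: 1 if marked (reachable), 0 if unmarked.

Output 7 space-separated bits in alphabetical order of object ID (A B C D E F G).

Roots: C
Mark C: refs=G B B, marked=C
Mark G: refs=null A, marked=C G
Mark B: refs=null, marked=B C G
Mark A: refs=null null, marked=A B C G
Unmarked (collected): D E F

Answer: 1 1 1 0 0 0 1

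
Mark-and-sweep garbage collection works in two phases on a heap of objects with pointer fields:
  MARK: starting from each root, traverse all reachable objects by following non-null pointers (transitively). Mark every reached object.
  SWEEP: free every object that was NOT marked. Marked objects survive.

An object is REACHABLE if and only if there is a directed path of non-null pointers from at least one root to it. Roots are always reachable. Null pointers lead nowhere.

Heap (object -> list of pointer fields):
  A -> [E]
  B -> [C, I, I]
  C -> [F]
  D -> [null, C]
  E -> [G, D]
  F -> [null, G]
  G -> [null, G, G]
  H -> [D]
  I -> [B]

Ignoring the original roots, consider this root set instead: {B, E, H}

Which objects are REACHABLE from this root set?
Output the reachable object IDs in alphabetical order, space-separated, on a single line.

Answer: B C D E F G H I

Derivation:
Roots: B E H
Mark B: refs=C I I, marked=B
Mark E: refs=G D, marked=B E
Mark H: refs=D, marked=B E H
Mark C: refs=F, marked=B C E H
Mark I: refs=B, marked=B C E H I
Mark G: refs=null G G, marked=B C E G H I
Mark D: refs=null C, marked=B C D E G H I
Mark F: refs=null G, marked=B C D E F G H I
Unmarked (collected): A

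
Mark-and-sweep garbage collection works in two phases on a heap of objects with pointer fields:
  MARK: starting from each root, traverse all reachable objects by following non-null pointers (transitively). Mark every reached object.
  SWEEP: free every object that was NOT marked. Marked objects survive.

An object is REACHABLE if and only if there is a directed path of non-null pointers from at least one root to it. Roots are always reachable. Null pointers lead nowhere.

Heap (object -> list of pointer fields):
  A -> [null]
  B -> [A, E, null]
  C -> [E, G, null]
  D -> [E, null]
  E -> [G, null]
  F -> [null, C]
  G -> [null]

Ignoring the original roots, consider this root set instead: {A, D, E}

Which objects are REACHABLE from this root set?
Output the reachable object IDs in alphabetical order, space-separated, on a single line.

Roots: A D E
Mark A: refs=null, marked=A
Mark D: refs=E null, marked=A D
Mark E: refs=G null, marked=A D E
Mark G: refs=null, marked=A D E G
Unmarked (collected): B C F

Answer: A D E G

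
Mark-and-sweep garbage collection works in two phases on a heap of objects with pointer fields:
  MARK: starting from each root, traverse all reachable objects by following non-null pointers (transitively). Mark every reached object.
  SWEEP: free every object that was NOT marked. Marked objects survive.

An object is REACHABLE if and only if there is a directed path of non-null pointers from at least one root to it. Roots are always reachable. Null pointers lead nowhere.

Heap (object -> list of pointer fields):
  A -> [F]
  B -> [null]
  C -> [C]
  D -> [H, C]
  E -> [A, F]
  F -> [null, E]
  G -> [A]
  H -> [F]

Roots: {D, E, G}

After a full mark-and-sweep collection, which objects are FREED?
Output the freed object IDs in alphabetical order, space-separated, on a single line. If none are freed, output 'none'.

Roots: D E G
Mark D: refs=H C, marked=D
Mark E: refs=A F, marked=D E
Mark G: refs=A, marked=D E G
Mark H: refs=F, marked=D E G H
Mark C: refs=C, marked=C D E G H
Mark A: refs=F, marked=A C D E G H
Mark F: refs=null E, marked=A C D E F G H
Unmarked (collected): B

Answer: B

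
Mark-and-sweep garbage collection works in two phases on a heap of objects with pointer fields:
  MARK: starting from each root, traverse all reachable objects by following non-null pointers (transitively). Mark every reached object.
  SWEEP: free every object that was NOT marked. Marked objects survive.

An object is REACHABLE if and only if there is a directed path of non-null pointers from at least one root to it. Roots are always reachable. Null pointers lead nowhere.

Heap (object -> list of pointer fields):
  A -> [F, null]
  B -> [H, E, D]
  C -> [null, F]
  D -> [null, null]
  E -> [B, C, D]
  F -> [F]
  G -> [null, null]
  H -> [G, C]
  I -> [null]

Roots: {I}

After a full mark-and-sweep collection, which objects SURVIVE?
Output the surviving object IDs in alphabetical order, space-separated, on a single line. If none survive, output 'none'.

Answer: I

Derivation:
Roots: I
Mark I: refs=null, marked=I
Unmarked (collected): A B C D E F G H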